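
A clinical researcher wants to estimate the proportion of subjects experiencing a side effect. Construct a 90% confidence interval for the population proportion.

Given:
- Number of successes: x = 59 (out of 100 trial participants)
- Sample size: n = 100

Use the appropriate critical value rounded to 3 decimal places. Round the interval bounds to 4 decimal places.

Sample proportion: p̂ = 59/100 = 0.590000

Check conditions for normal approximation:
  np̂ = 59 ≥ 10 ✓
  n(1-p̂) = 41 ≥ 10 ✓

The sample is large enough, so use a z-interval (normal approximation) for the proportion.

For 90% confidence, z* = 1.645 (from standard normal table)

Standard error: SE = √(p̂(1-p̂)/n) = √(0.590000×0.410000/100) = 0.04918333

Margin of error: E = z* × SE = 1.645 × 0.04918333 = 0.080907

Z-interval: p̂ ± E = 0.590000 ± 0.080907 = (0.509093, 0.670907)

Rounded to 4 decimal places:

(0.5091, 0.6709)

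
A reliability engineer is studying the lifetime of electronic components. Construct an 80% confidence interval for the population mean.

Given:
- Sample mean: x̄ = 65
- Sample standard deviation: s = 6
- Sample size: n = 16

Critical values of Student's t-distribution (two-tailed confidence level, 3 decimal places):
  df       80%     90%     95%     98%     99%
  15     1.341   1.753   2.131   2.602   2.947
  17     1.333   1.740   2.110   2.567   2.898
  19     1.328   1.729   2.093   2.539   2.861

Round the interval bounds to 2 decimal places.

The population standard deviation σ is unknown (only the sample standard deviation s is given), so use a t-interval with df = n - 1 = 16 - 1 = 15.

For 80% confidence with df = 15, t* = 1.341 (from t-table)

Standard error: SE = s/√n = 6/√16 = 1.500000

Margin of error: E = t* × SE = 1.341 × 1.500000 = 2.0115

T-interval: x̄ ± E = 65 ± 2.0115 = (62.9885, 67.0115)

Rounded to 2 decimal places:

(62.99, 67.01)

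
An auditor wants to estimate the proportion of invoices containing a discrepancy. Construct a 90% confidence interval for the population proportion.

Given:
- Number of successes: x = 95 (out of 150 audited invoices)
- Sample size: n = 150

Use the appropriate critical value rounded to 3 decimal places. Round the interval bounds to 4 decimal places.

Sample proportion: p̂ = 95/150 = 0.633333

Check conditions for normal approximation:
  np̂ = 95 ≥ 10 ✓
  n(1-p̂) = 55 ≥ 10 ✓

The sample is large enough, so use a z-interval (normal approximation) for the proportion.

For 90% confidence, z* = 1.645 (from standard normal table)

Standard error: SE = √(p̂(1-p̂)/n) = √(0.633333×0.366667/150) = 0.03934651

Margin of error: E = z* × SE = 1.645 × 0.03934651 = 0.064725

Z-interval: p̂ ± E = 0.633333 ± 0.064725 = (0.568608, 0.698058)

Rounded to 4 decimal places:

(0.5686, 0.6981)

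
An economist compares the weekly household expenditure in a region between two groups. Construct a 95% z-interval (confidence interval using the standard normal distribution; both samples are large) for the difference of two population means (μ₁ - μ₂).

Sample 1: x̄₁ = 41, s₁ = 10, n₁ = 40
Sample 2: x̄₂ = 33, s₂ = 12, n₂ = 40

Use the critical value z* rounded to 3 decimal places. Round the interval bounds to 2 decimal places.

Both samples are large (n₁ = 40 ≥ 30, n₂ = 40 ≥ 30), so a z-interval for the difference of means applies.

Point estimate: x̄₁ - x̄₂ = 41 - 33 = 8

Standard error: SE = √(s₁²/n₁ + s₂²/n₂)
= √(10²/40 + 12²/40)
= √(2.500000 + 3.600000)
= 2.469818

For 95% confidence, z* = 1.96 (from standard normal table)
Margin of error: E = z* × SE = 1.96 × 2.469818 = 4.8408

Z-interval: (x̄₁ - x̄₂) ± E = 8 ± 4.8408 = (3.1592, 12.8408)

Rounded to 2 decimal places:

(3.16, 12.84)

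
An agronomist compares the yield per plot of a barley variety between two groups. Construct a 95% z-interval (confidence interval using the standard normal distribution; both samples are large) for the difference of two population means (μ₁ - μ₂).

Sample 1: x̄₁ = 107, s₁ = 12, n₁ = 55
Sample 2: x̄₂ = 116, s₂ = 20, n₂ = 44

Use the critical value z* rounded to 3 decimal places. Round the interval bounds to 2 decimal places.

Both samples are large (n₁ = 55 ≥ 30, n₂ = 44 ≥ 30), so a z-interval for the difference of means applies.

Point estimate: x̄₁ - x̄₂ = 107 - 116 = -9

Standard error: SE = √(s₁²/n₁ + s₂²/n₂)
= √(12²/55 + 20²/44)
= √(2.618182 + 9.090909)
= 3.421855

For 95% confidence, z* = 1.96 (from standard normal table)
Margin of error: E = z* × SE = 1.96 × 3.421855 = 6.7068

Z-interval: (x̄₁ - x̄₂) ± E = -9 ± 6.7068 = (-15.7068, -2.2932)

Rounded to 2 decimal places:

(-15.71, -2.29)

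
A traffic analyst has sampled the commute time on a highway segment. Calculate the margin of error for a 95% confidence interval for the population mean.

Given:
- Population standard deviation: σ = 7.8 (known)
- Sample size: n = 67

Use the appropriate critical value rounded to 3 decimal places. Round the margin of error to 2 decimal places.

The population standard deviation σ is known, so use the z-interval margin of error formula.

For 95% confidence, z* = 1.96 (from standard normal table)

Margin of error formula for z-interval: E = z* × σ/√n

E = 1.96 × 7.8/√67
  = 1.96 × 0.952922
  = 1.8677

Rounded to 2 decimal places:

1.87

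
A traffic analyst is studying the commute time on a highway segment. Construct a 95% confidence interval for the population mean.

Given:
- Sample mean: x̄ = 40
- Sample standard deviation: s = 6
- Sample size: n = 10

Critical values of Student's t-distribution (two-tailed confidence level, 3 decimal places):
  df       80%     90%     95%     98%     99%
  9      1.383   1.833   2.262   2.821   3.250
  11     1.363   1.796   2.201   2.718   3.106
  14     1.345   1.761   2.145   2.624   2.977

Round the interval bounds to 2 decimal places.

The population standard deviation σ is unknown (only the sample standard deviation s is given), so use a t-interval with df = n - 1 = 10 - 1 = 9.

For 95% confidence with df = 9, t* = 2.262 (from t-table)

Standard error: SE = s/√n = 6/√10 = 1.897367

Margin of error: E = t* × SE = 2.262 × 1.897367 = 4.2918

T-interval: x̄ ± E = 40 ± 4.2918 = (35.7082, 44.2918)

Rounded to 2 decimal places:

(35.71, 44.29)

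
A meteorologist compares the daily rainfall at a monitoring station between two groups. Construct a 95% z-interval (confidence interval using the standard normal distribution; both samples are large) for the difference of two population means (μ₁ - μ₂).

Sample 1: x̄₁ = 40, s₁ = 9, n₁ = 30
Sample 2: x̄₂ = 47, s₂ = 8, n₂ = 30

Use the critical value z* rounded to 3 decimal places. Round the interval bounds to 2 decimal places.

Both samples are large (n₁ = 30 ≥ 30, n₂ = 30 ≥ 30), so a z-interval for the difference of means applies.

Point estimate: x̄₁ - x̄₂ = 40 - 47 = -7

Standard error: SE = √(s₁²/n₁ + s₂²/n₂)
= √(9²/30 + 8²/30)
= √(2.700000 + 2.133333)
= 2.198484

For 95% confidence, z* = 1.96 (from standard normal table)
Margin of error: E = z* × SE = 1.96 × 2.198484 = 4.3090

Z-interval: (x̄₁ - x̄₂) ± E = -7 ± 4.3090 = (-11.3090, -2.6910)

Rounded to 2 decimal places:

(-11.31, -2.69)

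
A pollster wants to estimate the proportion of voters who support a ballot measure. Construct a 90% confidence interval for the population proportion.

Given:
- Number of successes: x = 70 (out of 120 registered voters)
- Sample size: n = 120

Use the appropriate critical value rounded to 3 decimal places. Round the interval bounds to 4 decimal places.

Sample proportion: p̂ = 70/120 = 0.583333

Check conditions for normal approximation:
  np̂ = 70 ≥ 10 ✓
  n(1-p̂) = 50 ≥ 10 ✓

The sample is large enough, so use a z-interval (normal approximation) for the proportion.

For 90% confidence, z* = 1.645 (from standard normal table)

Standard error: SE = √(p̂(1-p̂)/n) = √(0.583333×0.416667/120) = 0.04500514

Margin of error: E = z* × SE = 1.645 × 0.04500514 = 0.074033

Z-interval: p̂ ± E = 0.583333 ± 0.074033 = (0.509300, 0.657367)

Rounded to 4 decimal places:

(0.5093, 0.6574)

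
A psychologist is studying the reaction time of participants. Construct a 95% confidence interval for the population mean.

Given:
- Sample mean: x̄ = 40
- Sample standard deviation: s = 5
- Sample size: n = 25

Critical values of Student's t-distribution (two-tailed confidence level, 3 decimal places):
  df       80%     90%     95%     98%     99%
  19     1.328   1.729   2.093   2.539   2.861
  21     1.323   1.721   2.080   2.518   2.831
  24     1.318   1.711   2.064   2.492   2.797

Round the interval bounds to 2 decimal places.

The population standard deviation σ is unknown (only the sample standard deviation s is given), so use a t-interval with df = n - 1 = 25 - 1 = 24.

For 95% confidence with df = 24, t* = 2.064 (from t-table)

Standard error: SE = s/√n = 5/√25 = 1.000000

Margin of error: E = t* × SE = 2.064 × 1.000000 = 2.0640

T-interval: x̄ ± E = 40 ± 2.0640 = (37.9360, 42.0640)

Rounded to 2 decimal places:

(37.94, 42.06)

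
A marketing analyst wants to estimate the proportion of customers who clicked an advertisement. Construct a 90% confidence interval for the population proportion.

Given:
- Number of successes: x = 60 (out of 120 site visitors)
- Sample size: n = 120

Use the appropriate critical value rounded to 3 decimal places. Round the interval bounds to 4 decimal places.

Sample proportion: p̂ = 60/120 = 0.500000

Check conditions for normal approximation:
  np̂ = 60 ≥ 10 ✓
  n(1-p̂) = 60 ≥ 10 ✓

The sample is large enough, so use a z-interval (normal approximation) for the proportion.

For 90% confidence, z* = 1.645 (from standard normal table)

Standard error: SE = √(p̂(1-p̂)/n) = √(0.500000×0.500000/120) = 0.04564355

Margin of error: E = z* × SE = 1.645 × 0.04564355 = 0.075084

Z-interval: p̂ ± E = 0.500000 ± 0.075084 = (0.424916, 0.575084)

Rounded to 4 decimal places:

(0.4249, 0.5751)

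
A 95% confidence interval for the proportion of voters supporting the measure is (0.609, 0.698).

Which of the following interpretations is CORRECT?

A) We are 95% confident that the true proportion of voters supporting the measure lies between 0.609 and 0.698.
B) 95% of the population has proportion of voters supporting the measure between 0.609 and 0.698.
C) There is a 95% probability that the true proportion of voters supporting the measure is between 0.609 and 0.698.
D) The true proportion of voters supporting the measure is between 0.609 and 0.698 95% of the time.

A confidence interval represents our confidence in the procedure, not a probability statement about the parameter.

Key concept: If we repeated this sampling process many times and computed a 95% CI each time, about 95% of those intervals would contain the true population parameter.

For this specific interval (0.609, 0.698):
- Midpoint (point estimate): 0.6535
- Margin of error: 0.0445

The correct interpretation is the one stating confidence that the true parameter lies in the interval — option A.

A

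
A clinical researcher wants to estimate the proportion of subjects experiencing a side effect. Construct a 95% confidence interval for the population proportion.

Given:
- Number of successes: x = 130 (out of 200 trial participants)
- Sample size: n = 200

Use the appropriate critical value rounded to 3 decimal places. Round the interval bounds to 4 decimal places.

Sample proportion: p̂ = 130/200 = 0.650000

Check conditions for normal approximation:
  np̂ = 130 ≥ 10 ✓
  n(1-p̂) = 70 ≥ 10 ✓

The sample is large enough, so use a z-interval (normal approximation) for the proportion.

For 95% confidence, z* = 1.96 (from standard normal table)

Standard error: SE = √(p̂(1-p̂)/n) = √(0.650000×0.350000/200) = 0.03372684

Margin of error: E = z* × SE = 1.96 × 0.03372684 = 0.066105

Z-interval: p̂ ± E = 0.650000 ± 0.066105 = (0.583895, 0.716105)

Rounded to 4 decimal places:

(0.5839, 0.7161)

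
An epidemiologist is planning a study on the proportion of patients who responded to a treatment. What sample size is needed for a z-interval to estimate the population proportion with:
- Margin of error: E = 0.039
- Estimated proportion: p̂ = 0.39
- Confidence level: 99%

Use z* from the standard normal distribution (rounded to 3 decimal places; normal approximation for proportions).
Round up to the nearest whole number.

Using z* for proportion z-interval (normal approximation).

For 99% confidence, z* = 2.576 (from standard normal table)

Sample size formula for proportion z-interval: n = z*²p̂(1-p̂)/E²

n = 2.576² × 0.39 × 0.61 / 0.039²
  = 6.635776 × 0.2379 / 0.001521
  = 1037.9034

Round up to the nearest whole number: n = 1038

1038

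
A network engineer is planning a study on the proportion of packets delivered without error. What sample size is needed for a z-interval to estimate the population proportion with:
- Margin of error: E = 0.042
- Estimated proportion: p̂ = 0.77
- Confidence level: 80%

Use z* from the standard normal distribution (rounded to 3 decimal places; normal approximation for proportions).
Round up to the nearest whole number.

Using z* for proportion z-interval (normal approximation).

For 80% confidence, z* = 1.282 (from standard normal table)

Sample size formula for proportion z-interval: n = z*²p̂(1-p̂)/E²

n = 1.282² × 0.77 × 0.23 / 0.042²
  = 1.643524 × 0.1771 / 0.001764
  = 165.0046

Round up to the nearest whole number: n = 166

166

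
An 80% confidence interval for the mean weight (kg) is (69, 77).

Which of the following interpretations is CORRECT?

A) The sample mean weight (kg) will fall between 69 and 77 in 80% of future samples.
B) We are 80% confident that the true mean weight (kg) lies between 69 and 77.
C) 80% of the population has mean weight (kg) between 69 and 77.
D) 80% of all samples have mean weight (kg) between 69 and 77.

A confidence interval represents our confidence in the procedure, not a probability statement about the parameter.

Key concept: If we repeated this sampling process many times and computed an 80% CI each time, about 80% of those intervals would contain the true population parameter.

For this specific interval (69, 77):
- Midpoint (point estimate): 73
- Margin of error: 4

The correct interpretation is the one stating confidence that the true parameter lies in the interval — option B.

B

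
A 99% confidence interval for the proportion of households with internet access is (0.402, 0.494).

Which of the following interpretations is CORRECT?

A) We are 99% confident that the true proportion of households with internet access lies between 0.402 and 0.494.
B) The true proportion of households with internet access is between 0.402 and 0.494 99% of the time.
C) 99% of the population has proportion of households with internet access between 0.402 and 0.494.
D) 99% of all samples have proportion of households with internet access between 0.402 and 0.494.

A confidence interval represents our confidence in the procedure, not a probability statement about the parameter.

Key concept: If we repeated this sampling process many times and computed a 99% CI each time, about 99% of those intervals would contain the true population parameter.

For this specific interval (0.402, 0.494):
- Midpoint (point estimate): 0.448
- Margin of error: 0.046

The correct interpretation is the one stating confidence that the true parameter lies in the interval — option A.

A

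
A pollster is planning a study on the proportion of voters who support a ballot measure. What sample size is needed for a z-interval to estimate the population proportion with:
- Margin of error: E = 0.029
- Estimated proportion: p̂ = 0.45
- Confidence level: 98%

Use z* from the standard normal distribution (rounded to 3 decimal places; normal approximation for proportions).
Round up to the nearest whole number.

Using z* for proportion z-interval (normal approximation).

For 98% confidence, z* = 2.326 (from standard normal table)

Sample size formula for proportion z-interval: n = z*²p̂(1-p̂)/E²

n = 2.326² × 0.45 × 0.55 / 0.029²
  = 5.410276 × 0.2475 / 0.000841
  = 1592.2037

Round up to the nearest whole number: n = 1593

1593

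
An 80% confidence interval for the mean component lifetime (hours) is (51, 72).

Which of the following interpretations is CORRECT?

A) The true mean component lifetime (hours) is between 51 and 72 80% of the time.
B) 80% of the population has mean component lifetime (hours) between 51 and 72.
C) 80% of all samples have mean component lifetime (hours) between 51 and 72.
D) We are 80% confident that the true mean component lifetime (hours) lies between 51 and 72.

A confidence interval represents our confidence in the procedure, not a probability statement about the parameter.

Key concept: If we repeated this sampling process many times and computed an 80% CI each time, about 80% of those intervals would contain the true population parameter.

For this specific interval (51, 72):
- Midpoint (point estimate): 61.5
- Margin of error: 10.5

The correct interpretation is the one stating confidence that the true parameter lies in the interval — option D.

D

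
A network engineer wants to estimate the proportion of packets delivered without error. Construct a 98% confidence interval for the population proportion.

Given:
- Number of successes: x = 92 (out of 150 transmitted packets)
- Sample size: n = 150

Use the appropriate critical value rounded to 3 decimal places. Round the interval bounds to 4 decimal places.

Sample proportion: p̂ = 92/150 = 0.613333

Check conditions for normal approximation:
  np̂ = 92 ≥ 10 ✓
  n(1-p̂) = 58 ≥ 10 ✓

The sample is large enough, so use a z-interval (normal approximation) for the proportion.

For 98% confidence, z* = 2.326 (from standard normal table)

Standard error: SE = √(p̂(1-p̂)/n) = √(0.613333×0.386667/150) = 0.03976226

Margin of error: E = z* × SE = 2.326 × 0.03976226 = 0.092487

Z-interval: p̂ ± E = 0.613333 ± 0.092487 = (0.520846, 0.705820)

Rounded to 4 decimal places:

(0.5208, 0.7058)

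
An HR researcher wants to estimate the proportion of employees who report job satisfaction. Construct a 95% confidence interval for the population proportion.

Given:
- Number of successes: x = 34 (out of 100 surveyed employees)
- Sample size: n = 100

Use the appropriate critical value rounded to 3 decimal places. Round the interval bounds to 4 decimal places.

Sample proportion: p̂ = 34/100 = 0.340000

Check conditions for normal approximation:
  np̂ = 34 ≥ 10 ✓
  n(1-p̂) = 66 ≥ 10 ✓

The sample is large enough, so use a z-interval (normal approximation) for the proportion.

For 95% confidence, z* = 1.96 (from standard normal table)

Standard error: SE = √(p̂(1-p̂)/n) = √(0.340000×0.660000/100) = 0.04737088

Margin of error: E = z* × SE = 1.96 × 0.04737088 = 0.092847

Z-interval: p̂ ± E = 0.340000 ± 0.092847 = (0.247153, 0.432847)

Rounded to 4 decimal places:

(0.2472, 0.4328)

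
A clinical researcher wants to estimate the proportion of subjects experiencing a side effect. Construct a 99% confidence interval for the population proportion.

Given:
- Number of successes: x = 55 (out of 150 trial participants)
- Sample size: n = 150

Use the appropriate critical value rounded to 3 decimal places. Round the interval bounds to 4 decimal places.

Sample proportion: p̂ = 55/150 = 0.366667

Check conditions for normal approximation:
  np̂ = 55 ≥ 10 ✓
  n(1-p̂) = 95 ≥ 10 ✓

The sample is large enough, so use a z-interval (normal approximation) for the proportion.

For 99% confidence, z* = 2.576 (from standard normal table)

Standard error: SE = √(p̂(1-p̂)/n) = √(0.366667×0.633333/150) = 0.03934651

Margin of error: E = z* × SE = 2.576 × 0.03934651 = 0.101357

Z-interval: p̂ ± E = 0.366667 ± 0.101357 = (0.265310, 0.468023)

Rounded to 4 decimal places:

(0.2653, 0.4680)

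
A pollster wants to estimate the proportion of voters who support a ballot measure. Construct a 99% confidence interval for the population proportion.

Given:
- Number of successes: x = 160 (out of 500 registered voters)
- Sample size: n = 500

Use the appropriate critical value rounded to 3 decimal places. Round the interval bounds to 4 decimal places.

Sample proportion: p̂ = 160/500 = 0.320000

Check conditions for normal approximation:
  np̂ = 160 ≥ 10 ✓
  n(1-p̂) = 340 ≥ 10 ✓

The sample is large enough, so use a z-interval (normal approximation) for the proportion.

For 99% confidence, z* = 2.576 (from standard normal table)

Standard error: SE = √(p̂(1-p̂)/n) = √(0.320000×0.680000/500) = 0.02086145

Margin of error: E = z* × SE = 2.576 × 0.02086145 = 0.053739

Z-interval: p̂ ± E = 0.320000 ± 0.053739 = (0.266261, 0.373739)

Rounded to 4 decimal places:

(0.2663, 0.3737)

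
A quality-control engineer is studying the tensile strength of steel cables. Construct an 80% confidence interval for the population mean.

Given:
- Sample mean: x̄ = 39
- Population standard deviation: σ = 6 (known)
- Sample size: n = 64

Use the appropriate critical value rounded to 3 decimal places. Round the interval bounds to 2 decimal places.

The population standard deviation σ is known, so use a z-interval (standard normal critical value).

For 80% confidence, z* = 1.282 (from standard normal table)

Standard error: SE = σ/√n = 6/√64 = 0.750000

Margin of error: E = z* × SE = 1.282 × 0.750000 = 0.9615

Z-interval: x̄ ± E = 39 ± 0.9615 = (38.0385, 39.9615)

Rounded to 2 decimal places:

(38.04, 39.96)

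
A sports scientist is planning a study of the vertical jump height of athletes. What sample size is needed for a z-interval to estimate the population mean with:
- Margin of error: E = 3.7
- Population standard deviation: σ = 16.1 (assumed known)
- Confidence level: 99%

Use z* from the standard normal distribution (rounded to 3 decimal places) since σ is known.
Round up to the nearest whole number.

Using z* since population σ is known (z-interval formula).

For 99% confidence, z* = 2.576 (from standard normal table)

Sample size formula for z-interval: n = (z*σ/E)²

n = (2.576 × 16.1 / 3.7)²
  = (11.209081)²
  = 125.6435

Round up to the nearest whole number: n = 126

126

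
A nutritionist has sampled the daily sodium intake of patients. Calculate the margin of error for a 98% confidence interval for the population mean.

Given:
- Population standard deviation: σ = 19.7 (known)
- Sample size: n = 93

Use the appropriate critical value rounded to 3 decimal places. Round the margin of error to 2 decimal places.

The population standard deviation σ is known, so use the z-interval margin of error formula.

For 98% confidence, z* = 2.326 (from standard normal table)

Margin of error formula for z-interval: E = z* × σ/√n

E = 2.326 × 19.7/√93
  = 2.326 × 2.042795
  = 4.7515

Rounded to 2 decimal places:

4.75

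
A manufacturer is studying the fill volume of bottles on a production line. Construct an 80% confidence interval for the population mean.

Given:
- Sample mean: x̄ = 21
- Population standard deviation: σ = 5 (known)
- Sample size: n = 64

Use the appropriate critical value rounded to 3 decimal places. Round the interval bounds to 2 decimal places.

The population standard deviation σ is known, so use a z-interval (standard normal critical value).

For 80% confidence, z* = 1.282 (from standard normal table)

Standard error: SE = σ/√n = 5/√64 = 0.625000

Margin of error: E = z* × SE = 1.282 × 0.625000 = 0.8013

Z-interval: x̄ ± E = 21 ± 0.8013 = (20.1988, 21.8012)

Rounded to 2 decimal places:

(20.20, 21.80)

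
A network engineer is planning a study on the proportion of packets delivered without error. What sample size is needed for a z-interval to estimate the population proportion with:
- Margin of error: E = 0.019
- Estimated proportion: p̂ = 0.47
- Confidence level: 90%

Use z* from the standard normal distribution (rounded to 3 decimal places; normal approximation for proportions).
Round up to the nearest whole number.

Using z* for proportion z-interval (normal approximation).

For 90% confidence, z* = 1.645 (from standard normal table)

Sample size formula for proportion z-interval: n = z*²p̂(1-p̂)/E²

n = 1.645² × 0.47 × 0.53 / 0.019²
  = 2.706025 × 0.2491 / 0.000361
  = 1867.2322

Round up to the nearest whole number: n = 1868

1868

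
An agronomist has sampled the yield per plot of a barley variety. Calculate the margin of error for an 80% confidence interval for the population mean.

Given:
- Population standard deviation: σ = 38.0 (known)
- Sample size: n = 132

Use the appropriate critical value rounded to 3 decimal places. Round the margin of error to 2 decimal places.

The population standard deviation σ is known, so use the z-interval margin of error formula.

For 80% confidence, z* = 1.282 (from standard normal table)

Margin of error formula for z-interval: E = z* × σ/√n

E = 1.282 × 38.0/√132
  = 1.282 × 3.307475
  = 4.2402

Rounded to 2 decimal places:

4.24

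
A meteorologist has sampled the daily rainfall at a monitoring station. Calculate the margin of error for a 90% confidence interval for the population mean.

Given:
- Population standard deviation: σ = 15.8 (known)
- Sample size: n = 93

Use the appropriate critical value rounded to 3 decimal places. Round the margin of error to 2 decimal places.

The population standard deviation σ is known, so use the z-interval margin of error formula.

For 90% confidence, z* = 1.645 (from standard normal table)

Margin of error formula for z-interval: E = z* × σ/√n

E = 1.645 × 15.8/√93
  = 1.645 × 1.638384
  = 2.6951

Rounded to 2 decimal places:

2.70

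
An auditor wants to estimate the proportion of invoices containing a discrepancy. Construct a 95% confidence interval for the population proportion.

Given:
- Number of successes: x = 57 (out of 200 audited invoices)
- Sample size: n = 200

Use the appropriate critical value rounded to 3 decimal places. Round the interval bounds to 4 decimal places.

Sample proportion: p̂ = 57/200 = 0.285000

Check conditions for normal approximation:
  np̂ = 57 ≥ 10 ✓
  n(1-p̂) = 143 ≥ 10 ✓

The sample is large enough, so use a z-interval (normal approximation) for the proportion.

For 95% confidence, z* = 1.96 (from standard normal table)

Standard error: SE = √(p̂(1-p̂)/n) = √(0.285000×0.715000/200) = 0.03191982

Margin of error: E = z* × SE = 1.96 × 0.03191982 = 0.062563

Z-interval: p̂ ± E = 0.285000 ± 0.062563 = (0.222437, 0.347563)

Rounded to 4 decimal places:

(0.2224, 0.3476)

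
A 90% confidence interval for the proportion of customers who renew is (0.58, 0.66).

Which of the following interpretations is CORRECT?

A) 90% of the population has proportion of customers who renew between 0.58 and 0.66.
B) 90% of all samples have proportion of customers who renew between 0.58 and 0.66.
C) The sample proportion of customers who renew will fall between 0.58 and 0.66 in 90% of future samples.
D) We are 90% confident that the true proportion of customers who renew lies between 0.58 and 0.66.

A confidence interval represents our confidence in the procedure, not a probability statement about the parameter.

Key concept: If we repeated this sampling process many times and computed a 90% CI each time, about 90% of those intervals would contain the true population parameter.

For this specific interval (0.58, 0.66):
- Midpoint (point estimate): 0.62
- Margin of error: 0.04

The correct interpretation is the one stating confidence that the true parameter lies in the interval — option D.

D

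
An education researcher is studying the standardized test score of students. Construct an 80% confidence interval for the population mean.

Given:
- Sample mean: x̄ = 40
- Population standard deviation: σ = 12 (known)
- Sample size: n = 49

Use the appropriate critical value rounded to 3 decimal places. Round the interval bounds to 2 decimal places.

The population standard deviation σ is known, so use a z-interval (standard normal critical value).

For 80% confidence, z* = 1.282 (from standard normal table)

Standard error: SE = σ/√n = 12/√49 = 1.714286

Margin of error: E = z* × SE = 1.282 × 1.714286 = 2.1977

Z-interval: x̄ ± E = 40 ± 2.1977 = (37.8023, 42.1977)

Rounded to 2 decimal places:

(37.80, 42.20)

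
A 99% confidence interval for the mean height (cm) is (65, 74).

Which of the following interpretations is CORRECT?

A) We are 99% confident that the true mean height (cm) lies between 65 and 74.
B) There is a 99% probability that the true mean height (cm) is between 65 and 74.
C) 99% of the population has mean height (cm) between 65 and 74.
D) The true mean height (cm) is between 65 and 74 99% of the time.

A confidence interval represents our confidence in the procedure, not a probability statement about the parameter.

Key concept: If we repeated this sampling process many times and computed a 99% CI each time, about 99% of those intervals would contain the true population parameter.

For this specific interval (65, 74):
- Midpoint (point estimate): 69.5
- Margin of error: 4.5

The correct interpretation is the one stating confidence that the true parameter lies in the interval — option A.

A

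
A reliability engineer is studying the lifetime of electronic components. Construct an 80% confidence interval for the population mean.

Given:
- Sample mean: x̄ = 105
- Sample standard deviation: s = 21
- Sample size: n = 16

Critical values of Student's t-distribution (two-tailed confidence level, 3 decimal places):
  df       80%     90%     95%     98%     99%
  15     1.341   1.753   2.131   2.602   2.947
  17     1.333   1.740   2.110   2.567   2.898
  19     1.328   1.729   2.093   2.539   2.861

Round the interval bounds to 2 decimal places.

The population standard deviation σ is unknown (only the sample standard deviation s is given), so use a t-interval with df = n - 1 = 16 - 1 = 15.

For 80% confidence with df = 15, t* = 1.341 (from t-table)

Standard error: SE = s/√n = 21/√16 = 5.250000

Margin of error: E = t* × SE = 1.341 × 5.250000 = 7.0402

T-interval: x̄ ± E = 105 ± 7.0402 = (97.9597, 112.0403)

Rounded to 2 decimal places:

(97.96, 112.04)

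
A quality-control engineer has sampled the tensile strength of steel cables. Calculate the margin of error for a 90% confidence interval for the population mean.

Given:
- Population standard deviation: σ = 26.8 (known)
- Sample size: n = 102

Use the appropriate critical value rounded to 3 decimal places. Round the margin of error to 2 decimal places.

The population standard deviation σ is known, so use the z-interval margin of error formula.

For 90% confidence, z* = 1.645 (from standard normal table)

Margin of error formula for z-interval: E = z* × σ/√n

E = 1.645 × 26.8/√102
  = 1.645 × 2.653595
  = 4.3652

Rounded to 2 decimal places:

4.37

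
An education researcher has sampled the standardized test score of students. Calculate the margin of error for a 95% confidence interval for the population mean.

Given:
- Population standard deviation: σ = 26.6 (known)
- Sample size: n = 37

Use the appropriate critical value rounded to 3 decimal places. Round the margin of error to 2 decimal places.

The population standard deviation σ is known, so use the z-interval margin of error formula.

For 95% confidence, z* = 1.96 (from standard normal table)

Margin of error formula for z-interval: E = z* × σ/√n

E = 1.96 × 26.6/√37
  = 1.96 × 4.373013
  = 8.5711

Rounded to 2 decimal places:

8.57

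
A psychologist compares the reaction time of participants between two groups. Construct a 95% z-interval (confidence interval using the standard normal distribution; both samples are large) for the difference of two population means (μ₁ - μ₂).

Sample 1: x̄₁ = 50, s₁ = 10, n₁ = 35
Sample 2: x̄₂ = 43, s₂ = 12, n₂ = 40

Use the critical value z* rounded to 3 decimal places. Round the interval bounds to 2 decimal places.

Both samples are large (n₁ = 35 ≥ 30, n₂ = 40 ≥ 30), so a z-interval for the difference of means applies.

Point estimate: x̄₁ - x̄₂ = 50 - 43 = 7

Standard error: SE = √(s₁²/n₁ + s₂²/n₂)
= √(10²/35 + 12²/40)
= √(2.857143 + 3.600000)
= 2.541091

For 95% confidence, z* = 1.96 (from standard normal table)
Margin of error: E = z* × SE = 1.96 × 2.541091 = 4.9805

Z-interval: (x̄₁ - x̄₂) ± E = 7 ± 4.9805 = (2.0195, 11.9805)

Rounded to 2 decimal places:

(2.02, 11.98)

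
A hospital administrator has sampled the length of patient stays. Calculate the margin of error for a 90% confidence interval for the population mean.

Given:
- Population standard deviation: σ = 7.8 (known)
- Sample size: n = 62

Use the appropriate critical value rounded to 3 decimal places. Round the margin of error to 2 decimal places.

The population standard deviation σ is known, so use the z-interval margin of error formula.

For 90% confidence, z* = 1.645 (from standard normal table)

Margin of error formula for z-interval: E = z* × σ/√n

E = 1.645 × 7.8/√62
  = 1.645 × 0.990601
  = 1.6295

Rounded to 2 decimal places:

1.63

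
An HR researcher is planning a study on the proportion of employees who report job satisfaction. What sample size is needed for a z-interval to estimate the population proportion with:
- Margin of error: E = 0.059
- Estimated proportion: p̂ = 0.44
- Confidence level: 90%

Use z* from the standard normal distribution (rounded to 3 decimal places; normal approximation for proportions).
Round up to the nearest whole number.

Using z* for proportion z-interval (normal approximation).

For 90% confidence, z* = 1.645 (from standard normal table)

Sample size formula for proportion z-interval: n = z*²p̂(1-p̂)/E²

n = 1.645² × 0.44 × 0.56 / 0.059²
  = 2.706025 × 0.2464 / 0.003481
  = 191.5440

Round up to the nearest whole number: n = 192

192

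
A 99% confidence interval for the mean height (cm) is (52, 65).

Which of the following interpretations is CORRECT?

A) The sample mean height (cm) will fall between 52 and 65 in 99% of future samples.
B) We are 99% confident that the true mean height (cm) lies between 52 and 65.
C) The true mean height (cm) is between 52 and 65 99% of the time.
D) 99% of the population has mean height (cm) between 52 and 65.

A confidence interval represents our confidence in the procedure, not a probability statement about the parameter.

Key concept: If we repeated this sampling process many times and computed a 99% CI each time, about 99% of those intervals would contain the true population parameter.

For this specific interval (52, 65):
- Midpoint (point estimate): 58.5
- Margin of error: 6.5

The correct interpretation is the one stating confidence that the true parameter lies in the interval — option B.

B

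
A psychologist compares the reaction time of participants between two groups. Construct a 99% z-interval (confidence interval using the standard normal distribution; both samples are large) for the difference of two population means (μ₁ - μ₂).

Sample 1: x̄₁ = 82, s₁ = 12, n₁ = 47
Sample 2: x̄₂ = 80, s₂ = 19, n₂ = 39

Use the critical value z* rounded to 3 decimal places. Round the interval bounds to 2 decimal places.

Both samples are large (n₁ = 47 ≥ 30, n₂ = 39 ≥ 30), so a z-interval for the difference of means applies.

Point estimate: x̄₁ - x̄₂ = 82 - 80 = 2

Standard error: SE = √(s₁²/n₁ + s₂²/n₂)
= √(12²/47 + 19²/39)
= √(3.063830 + 9.256410)
= 3.510020

For 99% confidence, z* = 2.576 (from standard normal table)
Margin of error: E = z* × SE = 2.576 × 3.510020 = 9.0418

Z-interval: (x̄₁ - x̄₂) ± E = 2 ± 9.0418 = (-7.0418, 11.0418)

Rounded to 2 decimal places:

(-7.04, 11.04)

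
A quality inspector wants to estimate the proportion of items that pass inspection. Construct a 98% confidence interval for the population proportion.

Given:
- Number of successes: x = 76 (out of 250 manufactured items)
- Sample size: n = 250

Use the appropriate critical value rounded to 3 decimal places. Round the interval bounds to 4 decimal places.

Sample proportion: p̂ = 76/250 = 0.304000

Check conditions for normal approximation:
  np̂ = 76 ≥ 10 ✓
  n(1-p̂) = 174 ≥ 10 ✓

The sample is large enough, so use a z-interval (normal approximation) for the proportion.

For 98% confidence, z* = 2.326 (from standard normal table)

Standard error: SE = √(p̂(1-p̂)/n) = √(0.304000×0.696000/250) = 0.02909185

Margin of error: E = z* × SE = 2.326 × 0.02909185 = 0.067668

Z-interval: p̂ ± E = 0.304000 ± 0.067668 = (0.236332, 0.371668)

Rounded to 4 decimal places:

(0.2363, 0.3717)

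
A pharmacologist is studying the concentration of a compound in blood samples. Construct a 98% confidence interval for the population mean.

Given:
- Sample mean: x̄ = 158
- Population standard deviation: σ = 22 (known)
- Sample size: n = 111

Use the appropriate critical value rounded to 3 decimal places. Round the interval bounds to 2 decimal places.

The population standard deviation σ is known, so use a z-interval (standard normal critical value).

For 98% confidence, z* = 2.326 (from standard normal table)

Standard error: SE = σ/√n = 22/√111 = 2.088148

Margin of error: E = z* × SE = 2.326 × 2.088148 = 4.8570

Z-interval: x̄ ± E = 158 ± 4.8570 = (153.1430, 162.8570)

Rounded to 2 decimal places:

(153.14, 162.86)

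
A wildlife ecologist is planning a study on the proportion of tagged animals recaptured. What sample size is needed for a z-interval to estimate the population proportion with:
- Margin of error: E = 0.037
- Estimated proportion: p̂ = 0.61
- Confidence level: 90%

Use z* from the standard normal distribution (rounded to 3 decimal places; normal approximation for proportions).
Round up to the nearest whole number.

Using z* for proportion z-interval (normal approximation).

For 90% confidence, z* = 1.645 (from standard normal table)

Sample size formula for proportion z-interval: n = z*²p̂(1-p̂)/E²

n = 1.645² × 0.61 × 0.39 / 0.037²
  = 2.706025 × 0.2379 / 0.001369
  = 470.2435

Round up to the nearest whole number: n = 471

471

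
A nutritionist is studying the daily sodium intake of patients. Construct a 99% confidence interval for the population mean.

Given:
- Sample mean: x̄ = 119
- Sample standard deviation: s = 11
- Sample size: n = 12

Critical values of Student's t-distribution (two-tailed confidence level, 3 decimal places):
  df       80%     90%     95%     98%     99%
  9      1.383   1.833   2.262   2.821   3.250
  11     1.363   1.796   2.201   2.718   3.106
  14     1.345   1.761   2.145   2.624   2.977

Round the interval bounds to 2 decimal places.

The population standard deviation σ is unknown (only the sample standard deviation s is given), so use a t-interval with df = n - 1 = 12 - 1 = 11.

For 99% confidence with df = 11, t* = 3.106 (from t-table)

Standard error: SE = s/√n = 11/√12 = 3.175426

Margin of error: E = t* × SE = 3.106 × 3.175426 = 9.8629

T-interval: x̄ ± E = 119 ± 9.8629 = (109.1371, 128.8629)

Rounded to 2 decimal places:

(109.14, 128.86)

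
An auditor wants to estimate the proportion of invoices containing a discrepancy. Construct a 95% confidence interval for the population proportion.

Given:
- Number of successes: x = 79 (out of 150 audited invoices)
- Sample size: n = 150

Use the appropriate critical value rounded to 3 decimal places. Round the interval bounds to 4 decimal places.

Sample proportion: p̂ = 79/150 = 0.526667

Check conditions for normal approximation:
  np̂ = 79 ≥ 10 ✓
  n(1-p̂) = 71 ≥ 10 ✓

The sample is large enough, so use a z-interval (normal approximation) for the proportion.

For 95% confidence, z* = 1.96 (from standard normal table)

Standard error: SE = √(p̂(1-p̂)/n) = √(0.526667×0.473333/150) = 0.04076673

Margin of error: E = z* × SE = 1.96 × 0.04076673 = 0.079903

Z-interval: p̂ ± E = 0.526667 ± 0.079903 = (0.446764, 0.606569)

Rounded to 4 decimal places:

(0.4468, 0.6066)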